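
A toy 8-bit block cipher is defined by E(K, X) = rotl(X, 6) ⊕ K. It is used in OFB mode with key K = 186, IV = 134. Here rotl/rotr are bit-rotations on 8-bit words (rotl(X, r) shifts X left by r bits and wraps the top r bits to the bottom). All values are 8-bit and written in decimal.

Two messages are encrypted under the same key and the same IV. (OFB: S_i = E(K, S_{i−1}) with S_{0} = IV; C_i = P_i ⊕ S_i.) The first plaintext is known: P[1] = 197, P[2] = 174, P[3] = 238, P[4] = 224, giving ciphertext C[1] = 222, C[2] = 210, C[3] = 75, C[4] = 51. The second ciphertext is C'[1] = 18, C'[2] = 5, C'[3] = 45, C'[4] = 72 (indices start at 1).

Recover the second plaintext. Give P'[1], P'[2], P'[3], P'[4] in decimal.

P'[1] = 9, P'[2] = 121, P'[3] = 136, P'[4] = 155

In OFB with a reused IV, both messages share the same keystream S_i, so C_i ⊕ C'_i = P_i ⊕ P'_i and thus P'_i = P_i ⊕ C_i ⊕ C'_i.
P'[1]: 197 ⊕ 222 ⊕ 18 = 9.
P'[2]: 174 ⊕ 210 ⊕ 5 = 121.
P'[3]: 238 ⊕ 75 ⊕ 45 = 136.
P'[4]: 224 ⊕ 51 ⊕ 72 = 155.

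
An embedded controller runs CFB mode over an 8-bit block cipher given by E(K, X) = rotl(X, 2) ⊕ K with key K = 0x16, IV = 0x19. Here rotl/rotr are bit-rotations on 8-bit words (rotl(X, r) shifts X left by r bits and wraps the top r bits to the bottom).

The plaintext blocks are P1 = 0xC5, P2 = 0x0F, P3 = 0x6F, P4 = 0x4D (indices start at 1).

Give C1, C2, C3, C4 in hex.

CFB encryption: C_i = P_i ⊕ E(K, C_{i−1}), with C_{0} = IV.
C1: E(K, 0x19) = 0x72; 0xC5 ⊕ 0x72 = 0xB7.
C2: E(K, 0xB7) = 0xC8; 0x0F ⊕ 0xC8 = 0xC7.
C3: E(K, 0xC7) = 0x09; 0x6F ⊕ 0x09 = 0x66.
C4: E(K, 0x66) = 0x8F; 0x4D ⊕ 0x8F = 0xC2.

C1 = 0xB7, C2 = 0xC7, C3 = 0x66, C4 = 0xC2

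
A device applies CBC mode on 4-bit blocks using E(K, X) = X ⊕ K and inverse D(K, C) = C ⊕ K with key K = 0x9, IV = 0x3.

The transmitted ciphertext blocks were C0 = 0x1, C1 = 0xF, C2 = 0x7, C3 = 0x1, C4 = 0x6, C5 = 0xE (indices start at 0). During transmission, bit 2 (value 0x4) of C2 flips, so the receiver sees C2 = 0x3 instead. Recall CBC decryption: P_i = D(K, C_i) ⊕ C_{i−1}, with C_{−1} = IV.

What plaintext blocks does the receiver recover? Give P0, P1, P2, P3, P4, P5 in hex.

Only C2 changed, to 0x3. In CBC, a change in C_i garbles P_i and flips the same bit in P_{i+1}. Decrypting the received ciphertext:
P0: D(K, 0x1) = 0x8; 0x8 ⊕ 0x3 = 0xB.
P1: D(K, 0xF) = 0x6; 0x6 ⊕ 0x1 = 0x7.
P2: D(K, 0x3) = 0xA; 0xA ⊕ 0xF = 0x5.
P3: D(K, 0x1) = 0x8; 0x8 ⊕ 0x3 = 0xB.
P4: D(K, 0x6) = 0xF; 0xF ⊕ 0x1 = 0xE.
P5: D(K, 0xE) = 0x7; 0x7 ⊕ 0x6 = 0x1.
Blocks that differ from the original plaintext: P2, P3.

P0 = 0xB, P1 = 0x7, P2 = 0x5, P3 = 0xB, P4 = 0xE, P5 = 0x1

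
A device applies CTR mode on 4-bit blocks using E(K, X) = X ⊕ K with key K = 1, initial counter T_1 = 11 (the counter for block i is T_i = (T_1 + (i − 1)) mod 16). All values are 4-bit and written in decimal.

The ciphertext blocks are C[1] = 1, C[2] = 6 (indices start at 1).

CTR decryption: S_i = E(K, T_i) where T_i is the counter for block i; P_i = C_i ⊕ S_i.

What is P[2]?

P[2] = 11

P[2]: T = 12, S = E(K, T) = 13; 6 ⊕ 13 = 11.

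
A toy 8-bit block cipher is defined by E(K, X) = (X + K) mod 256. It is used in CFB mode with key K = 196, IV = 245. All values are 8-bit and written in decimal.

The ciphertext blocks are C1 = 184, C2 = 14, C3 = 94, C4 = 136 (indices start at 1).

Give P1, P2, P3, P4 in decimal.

CFB decryption: P_i = C_i ⊕ E(K, C_{i−1}), with C_{0} = IV.
P1: E(K, 245) = 185; 184 ⊕ 185 = 1.
P2: E(K, 184) = 124; 14 ⊕ 124 = 114.
P3: E(K, 14) = 210; 94 ⊕ 210 = 140.
P4: E(K, 94) = 34; 136 ⊕ 34 = 170.

P1 = 1, P2 = 114, P3 = 140, P4 = 170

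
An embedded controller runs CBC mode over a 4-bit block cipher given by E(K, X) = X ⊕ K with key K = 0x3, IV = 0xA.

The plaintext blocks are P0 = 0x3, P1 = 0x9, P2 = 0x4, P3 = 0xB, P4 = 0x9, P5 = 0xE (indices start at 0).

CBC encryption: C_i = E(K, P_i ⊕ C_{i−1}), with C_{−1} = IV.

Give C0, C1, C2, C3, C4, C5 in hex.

C0: P0 ⊕ 0xA = 0x9; E(K, 0x9) = 0xA.
C1: P1 ⊕ 0xA = 0x3; E(K, 0x3) = 0x0.
C2: P2 ⊕ 0x0 = 0x4; E(K, 0x4) = 0x7.
C3: P3 ⊕ 0x7 = 0xC; E(K, 0xC) = 0xF.
C4: P4 ⊕ 0xF = 0x6; E(K, 0x6) = 0x5.
C5: P5 ⊕ 0x5 = 0xB; E(K, 0xB) = 0x8.

C0 = 0xA, C1 = 0x0, C2 = 0x7, C3 = 0xF, C4 = 0x5, C5 = 0x8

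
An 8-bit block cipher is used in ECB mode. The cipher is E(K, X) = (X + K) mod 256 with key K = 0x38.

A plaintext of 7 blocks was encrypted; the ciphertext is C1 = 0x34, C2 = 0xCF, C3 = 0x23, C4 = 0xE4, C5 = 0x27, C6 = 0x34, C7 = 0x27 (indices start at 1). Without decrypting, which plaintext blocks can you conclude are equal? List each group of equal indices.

P1 = P6; P5 = P7

ECB encrypts each block independently with the same key, so equal ciphertext blocks imply equal plaintext blocks.
C1 = C6 = 0x34, so P1 = P6.
C5 = C7 = 0x27, so P5 = P7.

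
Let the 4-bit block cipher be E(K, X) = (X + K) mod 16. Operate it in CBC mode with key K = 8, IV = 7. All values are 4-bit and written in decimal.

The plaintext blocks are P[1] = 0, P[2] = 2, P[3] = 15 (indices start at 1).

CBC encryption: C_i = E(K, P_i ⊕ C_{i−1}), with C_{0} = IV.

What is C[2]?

C[2] = 5

C[1]: P[1] ⊕ 7 = 7; E(K, 7) = 15.
C[2]: P[2] ⊕ 15 = 13; E(K, 13) = 5.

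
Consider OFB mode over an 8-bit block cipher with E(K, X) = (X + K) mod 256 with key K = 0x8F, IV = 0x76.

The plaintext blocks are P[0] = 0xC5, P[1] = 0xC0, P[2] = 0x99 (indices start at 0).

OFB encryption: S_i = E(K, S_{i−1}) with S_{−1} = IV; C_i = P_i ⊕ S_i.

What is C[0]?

C[0]: S = E(K, 0x76) = 0x05; 0xC5 ⊕ 0x05 = 0xC0.

C[0] = 0xC0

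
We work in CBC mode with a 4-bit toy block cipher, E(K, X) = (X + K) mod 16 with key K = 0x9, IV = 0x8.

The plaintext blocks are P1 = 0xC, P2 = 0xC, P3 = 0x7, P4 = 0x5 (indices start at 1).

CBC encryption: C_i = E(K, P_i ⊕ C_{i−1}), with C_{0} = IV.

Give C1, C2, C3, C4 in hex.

C1 = 0xD, C2 = 0xA, C3 = 0x6, C4 = 0xC

C1: P1 ⊕ 0x8 = 0x4; E(K, 0x4) = 0xD.
C2: P2 ⊕ 0xD = 0x1; E(K, 0x1) = 0xA.
C3: P3 ⊕ 0xA = 0xD; E(K, 0xD) = 0x6.
C4: P4 ⊕ 0x6 = 0x3; E(K, 0x3) = 0xC.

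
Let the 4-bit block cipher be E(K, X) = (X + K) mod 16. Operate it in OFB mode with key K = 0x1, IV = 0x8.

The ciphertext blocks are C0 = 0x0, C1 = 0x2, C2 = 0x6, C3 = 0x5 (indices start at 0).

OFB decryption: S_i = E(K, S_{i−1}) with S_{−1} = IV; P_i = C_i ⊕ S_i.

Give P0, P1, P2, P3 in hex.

P0 = 0x9, P1 = 0x8, P2 = 0xD, P3 = 0x9

P0: S = E(K, 0x8) = 0x9; 0x0 ⊕ 0x9 = 0x9.
P1: S = E(K, 0x9) = 0xA; 0x2 ⊕ 0xA = 0x8.
P2: S = E(K, 0xA) = 0xB; 0x6 ⊕ 0xB = 0xD.
P3: S = E(K, 0xB) = 0xC; 0x5 ⊕ 0xC = 0x9.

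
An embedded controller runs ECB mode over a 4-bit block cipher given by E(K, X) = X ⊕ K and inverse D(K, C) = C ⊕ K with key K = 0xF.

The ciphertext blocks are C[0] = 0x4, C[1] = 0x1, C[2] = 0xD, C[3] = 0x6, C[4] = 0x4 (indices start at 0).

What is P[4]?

ECB decryption: P_i = D(K, C_i).
P[4]: D(K, 0x4) = 0xB.

P[4] = 0xB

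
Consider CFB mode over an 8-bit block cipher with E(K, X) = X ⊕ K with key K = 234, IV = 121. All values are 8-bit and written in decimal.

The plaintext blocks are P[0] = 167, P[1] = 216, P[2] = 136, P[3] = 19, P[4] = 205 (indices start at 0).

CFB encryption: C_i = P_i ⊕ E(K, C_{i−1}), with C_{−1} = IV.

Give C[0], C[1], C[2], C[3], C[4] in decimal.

C[0]: E(K, 121) = 147; 167 ⊕ 147 = 52.
C[1]: E(K, 52) = 222; 216 ⊕ 222 = 6.
C[2]: E(K, 6) = 236; 136 ⊕ 236 = 100.
C[3]: E(K, 100) = 142; 19 ⊕ 142 = 157.
C[4]: E(K, 157) = 119; 205 ⊕ 119 = 186.

C[0] = 52, C[1] = 6, C[2] = 100, C[3] = 157, C[4] = 186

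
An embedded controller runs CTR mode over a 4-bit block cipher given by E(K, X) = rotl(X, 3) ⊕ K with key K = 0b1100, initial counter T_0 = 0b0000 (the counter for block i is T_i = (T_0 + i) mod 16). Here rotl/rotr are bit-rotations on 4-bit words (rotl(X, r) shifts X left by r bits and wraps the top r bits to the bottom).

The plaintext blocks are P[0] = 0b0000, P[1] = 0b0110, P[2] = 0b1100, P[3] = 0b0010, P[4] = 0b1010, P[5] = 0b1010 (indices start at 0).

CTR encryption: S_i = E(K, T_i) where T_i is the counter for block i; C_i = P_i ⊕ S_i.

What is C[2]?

C[2] = 0b0001

C[0]: T = 0b0000, S = E(K, T) = 0b1100; 0b0000 ⊕ 0b1100 = 0b1100.
C[1]: T = 0b0001, S = E(K, T) = 0b0100; 0b0110 ⊕ 0b0100 = 0b0010.
C[2]: T = 0b0010, S = E(K, T) = 0b1101; 0b1100 ⊕ 0b1101 = 0b0001.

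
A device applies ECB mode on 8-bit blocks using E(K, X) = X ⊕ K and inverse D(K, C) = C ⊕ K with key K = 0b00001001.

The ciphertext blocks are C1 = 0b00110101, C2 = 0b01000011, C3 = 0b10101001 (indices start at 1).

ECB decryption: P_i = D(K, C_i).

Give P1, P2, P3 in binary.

P1: D(K, 0b00110101) = 0b00111100.
P2: D(K, 0b01000011) = 0b01001010.
P3: D(K, 0b10101001) = 0b10100000.

P1 = 0b00111100, P2 = 0b01001010, P3 = 0b10100000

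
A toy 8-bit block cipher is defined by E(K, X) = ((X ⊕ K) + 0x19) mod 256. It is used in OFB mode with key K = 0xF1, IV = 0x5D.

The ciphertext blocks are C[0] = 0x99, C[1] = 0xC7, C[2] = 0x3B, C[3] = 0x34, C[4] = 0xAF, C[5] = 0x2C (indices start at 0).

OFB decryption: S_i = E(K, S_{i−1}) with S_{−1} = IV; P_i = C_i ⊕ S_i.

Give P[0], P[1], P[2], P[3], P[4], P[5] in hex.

P[0]: S = E(K, 0x5D) = 0xC5; 0x99 ⊕ 0xC5 = 0x5C.
P[1]: S = E(K, 0xC5) = 0x4D; 0xC7 ⊕ 0x4D = 0x8A.
P[2]: S = E(K, 0x4D) = 0xD5; 0x3B ⊕ 0xD5 = 0xEE.
P[3]: S = E(K, 0xD5) = 0x3D; 0x34 ⊕ 0x3D = 0x09.
P[4]: S = E(K, 0x3D) = 0xE5; 0xAF ⊕ 0xE5 = 0x4A.
P[5]: S = E(K, 0xE5) = 0x2D; 0x2C ⊕ 0x2D = 0x01.

P[0] = 0x5C, P[1] = 0x8A, P[2] = 0xEE, P[3] = 0x09, P[4] = 0x4A, P[5] = 0x01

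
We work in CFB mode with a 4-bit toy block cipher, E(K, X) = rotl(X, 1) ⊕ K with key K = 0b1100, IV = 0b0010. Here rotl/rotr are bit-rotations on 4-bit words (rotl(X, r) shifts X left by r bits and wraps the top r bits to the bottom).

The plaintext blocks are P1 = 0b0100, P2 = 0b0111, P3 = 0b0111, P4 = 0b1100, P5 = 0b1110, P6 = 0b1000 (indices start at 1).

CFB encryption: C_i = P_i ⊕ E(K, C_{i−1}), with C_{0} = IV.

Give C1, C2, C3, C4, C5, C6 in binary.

C1 = 0b1100, C2 = 0b0010, C3 = 0b1111, C4 = 0b1111, C5 = 0b1101, C6 = 0b1111

C1: E(K, 0b0010) = 0b1000; 0b0100 ⊕ 0b1000 = 0b1100.
C2: E(K, 0b1100) = 0b0101; 0b0111 ⊕ 0b0101 = 0b0010.
C3: E(K, 0b0010) = 0b1000; 0b0111 ⊕ 0b1000 = 0b1111.
C4: E(K, 0b1111) = 0b0011; 0b1100 ⊕ 0b0011 = 0b1111.
C5: E(K, 0b1111) = 0b0011; 0b1110 ⊕ 0b0011 = 0b1101.
C6: E(K, 0b1101) = 0b0111; 0b1000 ⊕ 0b0111 = 0b1111.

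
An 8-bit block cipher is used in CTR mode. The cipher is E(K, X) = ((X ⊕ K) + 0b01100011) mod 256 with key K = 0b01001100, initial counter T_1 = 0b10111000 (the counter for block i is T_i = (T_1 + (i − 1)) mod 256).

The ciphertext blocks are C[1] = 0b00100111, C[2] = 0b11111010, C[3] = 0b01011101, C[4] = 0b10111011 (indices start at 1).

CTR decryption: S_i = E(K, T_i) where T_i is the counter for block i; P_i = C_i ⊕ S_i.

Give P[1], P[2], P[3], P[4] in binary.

P[1]: T = 0b10111000, S = E(K, T) = 0b01010111; 0b00100111 ⊕ 0b01010111 = 0b01110000.
P[2]: T = 0b10111001, S = E(K, T) = 0b01011000; 0b11111010 ⊕ 0b01011000 = 0b10100010.
P[3]: T = 0b10111010, S = E(K, T) = 0b01011001; 0b01011101 ⊕ 0b01011001 = 0b00000100.
P[4]: T = 0b10111011, S = E(K, T) = 0b01011010; 0b10111011 ⊕ 0b01011010 = 0b11100001.

P[1] = 0b01110000, P[2] = 0b10100010, P[3] = 0b00000100, P[4] = 0b11100001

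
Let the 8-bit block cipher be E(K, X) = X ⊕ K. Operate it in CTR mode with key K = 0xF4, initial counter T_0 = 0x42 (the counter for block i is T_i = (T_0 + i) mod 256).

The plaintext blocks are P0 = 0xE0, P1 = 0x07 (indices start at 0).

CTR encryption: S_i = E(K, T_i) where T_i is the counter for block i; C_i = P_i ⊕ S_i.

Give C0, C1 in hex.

C0 = 0x56, C1 = 0xB0

C0: T = 0x42, S = E(K, T) = 0xB6; 0xE0 ⊕ 0xB6 = 0x56.
C1: T = 0x43, S = E(K, T) = 0xB7; 0x07 ⊕ 0xB7 = 0xB0.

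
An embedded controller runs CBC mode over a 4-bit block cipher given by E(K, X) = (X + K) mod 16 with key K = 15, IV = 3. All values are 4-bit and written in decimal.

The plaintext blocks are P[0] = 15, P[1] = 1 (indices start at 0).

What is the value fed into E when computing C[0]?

CBC encryption: C_i = E(K, P_i ⊕ C_{i−1}), with C_{−1} = IV.
C[0]: P[0] ⊕ 3 = 12; E(K, 12) = 11.
So the input to E for block [0] is 12.

12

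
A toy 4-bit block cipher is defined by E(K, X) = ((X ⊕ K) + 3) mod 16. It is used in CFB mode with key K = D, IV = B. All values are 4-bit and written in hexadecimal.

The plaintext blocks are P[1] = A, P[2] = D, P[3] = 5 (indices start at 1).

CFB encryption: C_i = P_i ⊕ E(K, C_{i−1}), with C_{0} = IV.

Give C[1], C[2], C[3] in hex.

C[1]: E(K, B) = 9; A ⊕ 9 = 3.
C[2]: E(K, 3) = 1; D ⊕ 1 = C.
C[3]: E(K, C) = 4; 5 ⊕ 4 = 1.

C[1] = 3, C[2] = C, C[3] = 1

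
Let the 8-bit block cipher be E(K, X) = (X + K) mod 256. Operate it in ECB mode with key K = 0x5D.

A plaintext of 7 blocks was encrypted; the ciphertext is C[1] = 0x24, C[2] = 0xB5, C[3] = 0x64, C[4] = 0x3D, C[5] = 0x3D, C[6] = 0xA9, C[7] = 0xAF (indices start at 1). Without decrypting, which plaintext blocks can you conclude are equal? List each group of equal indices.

ECB encrypts each block independently with the same key, so equal ciphertext blocks imply equal plaintext blocks.
C[4] = C[5] = 0x3D, so P[4] = P[5].

P[4] = P[5]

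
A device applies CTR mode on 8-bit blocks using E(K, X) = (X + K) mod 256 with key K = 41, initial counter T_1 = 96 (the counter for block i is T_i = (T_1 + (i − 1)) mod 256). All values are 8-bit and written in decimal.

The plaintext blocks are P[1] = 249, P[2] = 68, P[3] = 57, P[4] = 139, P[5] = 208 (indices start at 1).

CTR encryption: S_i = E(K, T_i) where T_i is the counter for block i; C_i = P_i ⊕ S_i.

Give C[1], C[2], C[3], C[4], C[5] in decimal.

C[1] = 112, C[2] = 206, C[3] = 178, C[4] = 7, C[5] = 93

C[1]: T = 96, S = E(K, T) = 137; 249 ⊕ 137 = 112.
C[2]: T = 97, S = E(K, T) = 138; 68 ⊕ 138 = 206.
C[3]: T = 98, S = E(K, T) = 139; 57 ⊕ 139 = 178.
C[4]: T = 99, S = E(K, T) = 140; 139 ⊕ 140 = 7.
C[5]: T = 100, S = E(K, T) = 141; 208 ⊕ 141 = 93.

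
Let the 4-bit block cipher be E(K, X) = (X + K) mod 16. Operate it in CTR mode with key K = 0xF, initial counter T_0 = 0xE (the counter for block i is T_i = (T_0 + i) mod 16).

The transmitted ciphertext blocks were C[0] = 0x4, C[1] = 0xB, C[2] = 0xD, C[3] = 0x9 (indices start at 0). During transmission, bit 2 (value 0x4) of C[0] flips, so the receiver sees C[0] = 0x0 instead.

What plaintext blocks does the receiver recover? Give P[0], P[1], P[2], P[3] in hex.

CTR decryption: S_i = E(K, T_i) where T_i is the counter for block i; P_i = C_i ⊕ S_i.
Only C[0] changed, to 0x0. In CTR, a change in C_i flips the same bit in P_i only; the keystream is unaffected. Decrypting the received ciphertext:
P[0]: T = 0xE, S = E(K, T) = 0xD; 0x0 ⊕ 0xD = 0xD.
P[1]: T = 0xF, S = E(K, T) = 0xE; 0xB ⊕ 0xE = 0x5.
P[2]: T = 0x0, S = E(K, T) = 0xF; 0xD ⊕ 0xF = 0x2.
P[3]: T = 0x1, S = E(K, T) = 0x0; 0x9 ⊕ 0x0 = 0x9.
Blocks that differ from the original plaintext: P[0].

P[0] = 0xD, P[1] = 0x5, P[2] = 0x2, P[3] = 0x9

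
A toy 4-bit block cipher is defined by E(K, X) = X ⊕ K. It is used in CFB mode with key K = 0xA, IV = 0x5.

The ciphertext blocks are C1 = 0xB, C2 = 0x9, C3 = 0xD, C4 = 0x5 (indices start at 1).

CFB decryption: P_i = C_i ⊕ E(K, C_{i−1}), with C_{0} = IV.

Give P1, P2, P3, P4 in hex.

P1 = 0x4, P2 = 0x8, P3 = 0xE, P4 = 0x2

P1: E(K, 0x5) = 0xF; 0xB ⊕ 0xF = 0x4.
P2: E(K, 0xB) = 0x1; 0x9 ⊕ 0x1 = 0x8.
P3: E(K, 0x9) = 0x3; 0xD ⊕ 0x3 = 0xE.
P4: E(K, 0xD) = 0x7; 0x5 ⊕ 0x7 = 0x2.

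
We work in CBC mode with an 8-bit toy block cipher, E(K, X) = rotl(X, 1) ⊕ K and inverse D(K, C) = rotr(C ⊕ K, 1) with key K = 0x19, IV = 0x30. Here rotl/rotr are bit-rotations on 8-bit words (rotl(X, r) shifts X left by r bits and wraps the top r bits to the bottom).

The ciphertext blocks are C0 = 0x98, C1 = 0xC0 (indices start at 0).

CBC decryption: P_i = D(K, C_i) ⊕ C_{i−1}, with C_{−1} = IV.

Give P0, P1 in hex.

P0 = 0xF0, P1 = 0x74

P0: D(K, 0x98) = 0xC0; 0xC0 ⊕ 0x30 = 0xF0.
P1: D(K, 0xC0) = 0xEC; 0xEC ⊕ 0x98 = 0x74.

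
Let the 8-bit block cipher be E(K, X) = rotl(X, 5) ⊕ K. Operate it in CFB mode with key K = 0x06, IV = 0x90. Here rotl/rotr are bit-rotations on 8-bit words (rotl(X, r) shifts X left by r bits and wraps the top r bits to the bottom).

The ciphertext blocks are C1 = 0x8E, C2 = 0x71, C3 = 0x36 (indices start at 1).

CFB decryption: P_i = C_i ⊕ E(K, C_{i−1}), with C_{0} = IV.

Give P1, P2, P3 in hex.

P1 = 0x9A, P2 = 0xA6, P3 = 0x1E

P1: E(K, 0x90) = 0x14; 0x8E ⊕ 0x14 = 0x9A.
P2: E(K, 0x8E) = 0xD7; 0x71 ⊕ 0xD7 = 0xA6.
P3: E(K, 0x71) = 0x28; 0x36 ⊕ 0x28 = 0x1E.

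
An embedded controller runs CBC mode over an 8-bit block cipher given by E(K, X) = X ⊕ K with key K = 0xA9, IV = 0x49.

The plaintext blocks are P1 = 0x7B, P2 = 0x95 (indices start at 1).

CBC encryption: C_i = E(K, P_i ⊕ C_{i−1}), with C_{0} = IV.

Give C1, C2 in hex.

C1 = 0x9B, C2 = 0xA7

C1: P1 ⊕ 0x49 = 0x32; E(K, 0x32) = 0x9B.
C2: P2 ⊕ 0x9B = 0x0E; E(K, 0x0E) = 0xA7.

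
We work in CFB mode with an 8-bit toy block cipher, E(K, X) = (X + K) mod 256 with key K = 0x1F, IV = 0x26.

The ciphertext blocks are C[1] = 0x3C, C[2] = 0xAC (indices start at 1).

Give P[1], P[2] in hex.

CFB decryption: P_i = C_i ⊕ E(K, C_{i−1}), with C_{0} = IV.
P[1]: E(K, 0x26) = 0x45; 0x3C ⊕ 0x45 = 0x79.
P[2]: E(K, 0x3C) = 0x5B; 0xAC ⊕ 0x5B = 0xF7.

P[1] = 0x79, P[2] = 0xF7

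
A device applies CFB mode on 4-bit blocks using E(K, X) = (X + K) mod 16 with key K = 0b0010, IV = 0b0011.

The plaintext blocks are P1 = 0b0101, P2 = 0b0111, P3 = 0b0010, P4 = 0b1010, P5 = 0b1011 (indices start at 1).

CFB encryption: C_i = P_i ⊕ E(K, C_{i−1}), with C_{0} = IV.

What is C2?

C1: E(K, 0b0011) = 0b0101; 0b0101 ⊕ 0b0101 = 0b0000.
C2: E(K, 0b0000) = 0b0010; 0b0111 ⊕ 0b0010 = 0b0101.

C2 = 0b0101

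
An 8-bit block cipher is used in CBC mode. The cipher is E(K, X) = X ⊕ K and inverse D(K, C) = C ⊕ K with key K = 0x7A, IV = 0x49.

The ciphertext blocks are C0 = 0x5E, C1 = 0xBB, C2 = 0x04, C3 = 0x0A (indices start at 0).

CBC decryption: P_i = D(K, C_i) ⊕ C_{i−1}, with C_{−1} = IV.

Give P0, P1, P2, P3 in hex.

P0: D(K, 0x5E) = 0x24; 0x24 ⊕ 0x49 = 0x6D.
P1: D(K, 0xBB) = 0xC1; 0xC1 ⊕ 0x5E = 0x9F.
P2: D(K, 0x04) = 0x7E; 0x7E ⊕ 0xBB = 0xC5.
P3: D(K, 0x0A) = 0x70; 0x70 ⊕ 0x04 = 0x74.

P0 = 0x6D, P1 = 0x9F, P2 = 0xC5, P3 = 0x74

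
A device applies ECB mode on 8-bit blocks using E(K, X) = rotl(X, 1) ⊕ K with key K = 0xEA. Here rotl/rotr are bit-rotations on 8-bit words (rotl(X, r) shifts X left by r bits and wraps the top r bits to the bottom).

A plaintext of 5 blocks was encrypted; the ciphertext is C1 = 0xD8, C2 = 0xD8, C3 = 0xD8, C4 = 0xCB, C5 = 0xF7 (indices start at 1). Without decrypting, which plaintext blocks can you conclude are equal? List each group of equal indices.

ECB encrypts each block independently with the same key, so equal ciphertext blocks imply equal plaintext blocks.
C1 = C2 = C3 = 0xD8, so P1 = P2 = P3.

P1 = P2 = P3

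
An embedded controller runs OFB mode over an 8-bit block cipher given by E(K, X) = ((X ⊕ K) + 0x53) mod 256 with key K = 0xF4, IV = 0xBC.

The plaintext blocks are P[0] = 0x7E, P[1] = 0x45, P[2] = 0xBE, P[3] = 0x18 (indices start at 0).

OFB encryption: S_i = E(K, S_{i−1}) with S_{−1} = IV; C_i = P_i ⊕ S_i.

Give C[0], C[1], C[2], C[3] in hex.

C[0] = 0xE5, C[1] = 0x87, C[2] = 0x37, C[3] = 0xC8

C[0]: S = E(K, 0xBC) = 0x9B; 0x7E ⊕ 0x9B = 0xE5.
C[1]: S = E(K, 0x9B) = 0xC2; 0x45 ⊕ 0xC2 = 0x87.
C[2]: S = E(K, 0xC2) = 0x89; 0xBE ⊕ 0x89 = 0x37.
C[3]: S = E(K, 0x89) = 0xD0; 0x18 ⊕ 0xD0 = 0xC8.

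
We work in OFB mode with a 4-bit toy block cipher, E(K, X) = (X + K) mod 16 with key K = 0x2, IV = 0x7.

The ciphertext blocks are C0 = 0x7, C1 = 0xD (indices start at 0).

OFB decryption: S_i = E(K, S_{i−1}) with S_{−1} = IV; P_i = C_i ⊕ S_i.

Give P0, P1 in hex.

P0 = 0xE, P1 = 0x6

P0: S = E(K, 0x7) = 0x9; 0x7 ⊕ 0x9 = 0xE.
P1: S = E(K, 0x9) = 0xB; 0xD ⊕ 0xB = 0x6.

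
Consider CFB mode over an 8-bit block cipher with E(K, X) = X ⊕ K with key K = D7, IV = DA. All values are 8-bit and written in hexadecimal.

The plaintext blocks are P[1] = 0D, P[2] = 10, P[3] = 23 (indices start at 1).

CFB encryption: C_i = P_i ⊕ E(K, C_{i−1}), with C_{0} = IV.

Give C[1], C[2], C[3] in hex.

C[1] = 00, C[2] = C7, C[3] = 33

C[1]: E(K, DA) = 0D; 0D ⊕ 0D = 00.
C[2]: E(K, 00) = D7; 10 ⊕ D7 = C7.
C[3]: E(K, C7) = 10; 23 ⊕ 10 = 33.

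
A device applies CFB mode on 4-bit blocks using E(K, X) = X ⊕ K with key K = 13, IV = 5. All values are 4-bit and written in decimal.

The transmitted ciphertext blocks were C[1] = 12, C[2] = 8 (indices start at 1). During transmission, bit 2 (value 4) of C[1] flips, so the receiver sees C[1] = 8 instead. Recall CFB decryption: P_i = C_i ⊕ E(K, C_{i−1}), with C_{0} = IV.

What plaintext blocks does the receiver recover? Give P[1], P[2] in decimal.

P[1] = 0, P[2] = 13

Only C[1] changed, to 8. In CFB, a change in C_i flips the same bit in P_i and garbles P_{i+1}. Decrypting the received ciphertext:
P[1]: E(K, 5) = 8; 8 ⊕ 8 = 0.
P[2]: E(K, 8) = 5; 8 ⊕ 5 = 13.
Blocks that differ from the original plaintext: P[1], P[2].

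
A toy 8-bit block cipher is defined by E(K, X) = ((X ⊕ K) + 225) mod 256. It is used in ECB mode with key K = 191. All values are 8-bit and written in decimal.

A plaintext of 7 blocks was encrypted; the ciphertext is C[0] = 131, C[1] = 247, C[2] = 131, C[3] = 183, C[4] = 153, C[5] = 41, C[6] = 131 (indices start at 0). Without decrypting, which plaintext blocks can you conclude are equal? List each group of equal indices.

P[0] = P[2] = P[6]

ECB encrypts each block independently with the same key, so equal ciphertext blocks imply equal plaintext blocks.
C[0] = C[2] = C[6] = 131, so P[0] = P[2] = P[6].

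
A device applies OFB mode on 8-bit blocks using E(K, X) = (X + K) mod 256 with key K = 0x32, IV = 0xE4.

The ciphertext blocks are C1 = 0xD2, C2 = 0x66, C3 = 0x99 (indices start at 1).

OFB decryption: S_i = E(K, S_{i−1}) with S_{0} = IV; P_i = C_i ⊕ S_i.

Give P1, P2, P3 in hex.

P1 = 0xC4, P2 = 0x2E, P3 = 0xE3

P1: S = E(K, 0xE4) = 0x16; 0xD2 ⊕ 0x16 = 0xC4.
P2: S = E(K, 0x16) = 0x48; 0x66 ⊕ 0x48 = 0x2E.
P3: S = E(K, 0x48) = 0x7A; 0x99 ⊕ 0x7A = 0xE3.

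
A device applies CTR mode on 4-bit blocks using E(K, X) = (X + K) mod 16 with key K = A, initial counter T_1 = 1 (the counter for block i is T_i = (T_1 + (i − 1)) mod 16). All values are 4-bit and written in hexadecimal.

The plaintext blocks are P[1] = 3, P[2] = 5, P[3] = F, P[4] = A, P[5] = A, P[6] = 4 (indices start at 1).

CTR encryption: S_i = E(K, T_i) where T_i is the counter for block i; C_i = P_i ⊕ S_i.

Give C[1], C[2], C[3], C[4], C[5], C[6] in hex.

C[1] = 8, C[2] = 9, C[3] = 2, C[4] = 4, C[5] = 5, C[6] = 4

C[1]: T = 1, S = E(K, T) = B; 3 ⊕ B = 8.
C[2]: T = 2, S = E(K, T) = C; 5 ⊕ C = 9.
C[3]: T = 3, S = E(K, T) = D; F ⊕ D = 2.
C[4]: T = 4, S = E(K, T) = E; A ⊕ E = 4.
C[5]: T = 5, S = E(K, T) = F; A ⊕ F = 5.
C[6]: T = 6, S = E(K, T) = 0; 4 ⊕ 0 = 4.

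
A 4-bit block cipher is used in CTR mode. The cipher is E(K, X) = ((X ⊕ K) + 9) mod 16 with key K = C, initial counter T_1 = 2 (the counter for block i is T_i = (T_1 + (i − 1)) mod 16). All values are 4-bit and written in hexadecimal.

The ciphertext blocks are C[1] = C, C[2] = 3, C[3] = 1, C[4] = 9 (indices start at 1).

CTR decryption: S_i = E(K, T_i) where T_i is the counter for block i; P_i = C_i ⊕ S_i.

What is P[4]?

P[4] = B

P[4]: T = 5, S = E(K, T) = 2; 9 ⊕ 2 = B.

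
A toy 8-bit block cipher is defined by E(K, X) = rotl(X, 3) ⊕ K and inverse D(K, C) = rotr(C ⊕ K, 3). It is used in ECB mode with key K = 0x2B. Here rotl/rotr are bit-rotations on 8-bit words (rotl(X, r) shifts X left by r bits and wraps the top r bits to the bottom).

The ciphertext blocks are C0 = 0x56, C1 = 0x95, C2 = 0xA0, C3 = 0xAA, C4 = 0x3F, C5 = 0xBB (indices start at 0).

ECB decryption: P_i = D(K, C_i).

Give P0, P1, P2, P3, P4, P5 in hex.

P0 = 0xAF, P1 = 0xD7, P2 = 0x71, P3 = 0x30, P4 = 0x82, P5 = 0x12

P0: D(K, 0x56) = 0xAF.
P1: D(K, 0x95) = 0xD7.
P2: D(K, 0xA0) = 0x71.
P3: D(K, 0xAA) = 0x30.
P4: D(K, 0x3F) = 0x82.
P5: D(K, 0xBB) = 0x12.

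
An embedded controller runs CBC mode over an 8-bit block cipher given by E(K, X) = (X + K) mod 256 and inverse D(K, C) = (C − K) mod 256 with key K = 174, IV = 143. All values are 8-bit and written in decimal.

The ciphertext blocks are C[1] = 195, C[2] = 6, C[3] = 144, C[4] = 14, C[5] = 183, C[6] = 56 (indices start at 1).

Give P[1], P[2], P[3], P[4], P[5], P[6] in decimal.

P[1] = 154, P[2] = 155, P[3] = 228, P[4] = 240, P[5] = 7, P[6] = 61

CBC decryption: P_i = D(K, C_i) ⊕ C_{i−1}, with C_{0} = IV.
P[1]: D(K, 195) = 21; 21 ⊕ 143 = 154.
P[2]: D(K, 6) = 88; 88 ⊕ 195 = 155.
P[3]: D(K, 144) = 226; 226 ⊕ 6 = 228.
P[4]: D(K, 14) = 96; 96 ⊕ 144 = 240.
P[5]: D(K, 183) = 9; 9 ⊕ 14 = 7.
P[6]: D(K, 56) = 138; 138 ⊕ 183 = 61.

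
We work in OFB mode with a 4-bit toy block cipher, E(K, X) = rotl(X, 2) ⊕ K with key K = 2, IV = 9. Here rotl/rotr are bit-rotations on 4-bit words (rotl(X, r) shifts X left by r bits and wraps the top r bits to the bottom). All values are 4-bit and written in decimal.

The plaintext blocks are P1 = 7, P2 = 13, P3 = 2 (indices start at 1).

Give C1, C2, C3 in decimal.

C1 = 3, C2 = 14, C3 = 12

OFB encryption: S_i = E(K, S_{i−1}) with S_{0} = IV; C_i = P_i ⊕ S_i.
C1: S = E(K, 9) = 4; 7 ⊕ 4 = 3.
C2: S = E(K, 4) = 3; 13 ⊕ 3 = 14.
C3: S = E(K, 3) = 14; 2 ⊕ 14 = 12.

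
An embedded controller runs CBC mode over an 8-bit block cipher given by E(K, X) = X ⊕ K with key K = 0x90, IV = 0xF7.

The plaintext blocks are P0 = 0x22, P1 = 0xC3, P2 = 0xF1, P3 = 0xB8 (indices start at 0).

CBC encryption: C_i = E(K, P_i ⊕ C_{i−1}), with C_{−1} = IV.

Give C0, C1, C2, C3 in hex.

C0 = 0x45, C1 = 0x16, C2 = 0x77, C3 = 0x5F

C0: P0 ⊕ 0xF7 = 0xD5; E(K, 0xD5) = 0x45.
C1: P1 ⊕ 0x45 = 0x86; E(K, 0x86) = 0x16.
C2: P2 ⊕ 0x16 = 0xE7; E(K, 0xE7) = 0x77.
C3: P3 ⊕ 0x77 = 0xCF; E(K, 0xCF) = 0x5F.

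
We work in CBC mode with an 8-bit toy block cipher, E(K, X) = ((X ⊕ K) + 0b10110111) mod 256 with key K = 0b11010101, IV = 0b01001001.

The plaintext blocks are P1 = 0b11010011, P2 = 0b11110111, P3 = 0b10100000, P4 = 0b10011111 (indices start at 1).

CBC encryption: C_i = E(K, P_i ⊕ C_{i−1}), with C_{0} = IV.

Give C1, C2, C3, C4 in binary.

C1: P1 ⊕ 0b01001001 = 0b10011010; E(K, 0b10011010) = 0b00000110.
C2: P2 ⊕ 0b00000110 = 0b11110001; E(K, 0b11110001) = 0b11011011.
C3: P3 ⊕ 0b11011011 = 0b01111011; E(K, 0b01111011) = 0b01100101.
C4: P4 ⊕ 0b01100101 = 0b11111010; E(K, 0b11111010) = 0b11100110.

C1 = 0b00000110, C2 = 0b11011011, C3 = 0b01100101, C4 = 0b11100110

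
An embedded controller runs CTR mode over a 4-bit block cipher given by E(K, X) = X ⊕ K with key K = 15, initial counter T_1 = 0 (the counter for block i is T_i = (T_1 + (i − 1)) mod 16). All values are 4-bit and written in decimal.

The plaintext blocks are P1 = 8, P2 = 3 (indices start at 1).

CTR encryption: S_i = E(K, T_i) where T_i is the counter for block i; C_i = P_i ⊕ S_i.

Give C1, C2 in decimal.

C1 = 7, C2 = 13

C1: T = 0, S = E(K, T) = 15; 8 ⊕ 15 = 7.
C2: T = 1, S = E(K, T) = 14; 3 ⊕ 14 = 13.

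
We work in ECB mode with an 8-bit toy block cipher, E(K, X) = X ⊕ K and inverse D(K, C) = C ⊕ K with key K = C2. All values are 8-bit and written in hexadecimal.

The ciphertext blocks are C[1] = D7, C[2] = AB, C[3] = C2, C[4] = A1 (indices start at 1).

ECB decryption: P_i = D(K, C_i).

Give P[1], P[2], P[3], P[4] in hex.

P[1]: D(K, D7) = 15.
P[2]: D(K, AB) = 69.
P[3]: D(K, C2) = 00.
P[4]: D(K, A1) = 63.

P[1] = 15, P[2] = 69, P[3] = 00, P[4] = 63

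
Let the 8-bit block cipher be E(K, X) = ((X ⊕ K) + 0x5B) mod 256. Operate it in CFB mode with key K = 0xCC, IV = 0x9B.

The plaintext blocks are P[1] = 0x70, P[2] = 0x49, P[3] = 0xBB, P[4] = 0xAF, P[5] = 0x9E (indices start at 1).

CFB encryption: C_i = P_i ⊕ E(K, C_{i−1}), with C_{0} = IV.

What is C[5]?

C[5] = 0xDD

C[1]: E(K, 0x9B) = 0xB2; 0x70 ⊕ 0xB2 = 0xC2.
C[2]: E(K, 0xC2) = 0x69; 0x49 ⊕ 0x69 = 0x20.
C[3]: E(K, 0x20) = 0x47; 0xBB ⊕ 0x47 = 0xFC.
C[4]: E(K, 0xFC) = 0x8B; 0xAF ⊕ 0x8B = 0x24.
C[5]: E(K, 0x24) = 0x43; 0x9E ⊕ 0x43 = 0xDD.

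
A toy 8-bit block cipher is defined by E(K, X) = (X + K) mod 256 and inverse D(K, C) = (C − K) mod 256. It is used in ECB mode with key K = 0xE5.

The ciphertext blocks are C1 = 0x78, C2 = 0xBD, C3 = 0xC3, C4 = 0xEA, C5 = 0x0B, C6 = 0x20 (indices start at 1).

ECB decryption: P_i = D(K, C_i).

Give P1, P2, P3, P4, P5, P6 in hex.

P1 = 0x93, P2 = 0xD8, P3 = 0xDE, P4 = 0x05, P5 = 0x26, P6 = 0x3B

P1: D(K, 0x78) = 0x93.
P2: D(K, 0xBD) = 0xD8.
P3: D(K, 0xC3) = 0xDE.
P4: D(K, 0xEA) = 0x05.
P5: D(K, 0x0B) = 0x26.
P6: D(K, 0x20) = 0x3B.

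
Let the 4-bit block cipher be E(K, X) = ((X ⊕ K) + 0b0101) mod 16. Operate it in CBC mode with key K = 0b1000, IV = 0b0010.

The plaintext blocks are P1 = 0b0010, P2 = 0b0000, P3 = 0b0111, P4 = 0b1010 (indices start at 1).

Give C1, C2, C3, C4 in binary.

CBC encryption: C_i = E(K, P_i ⊕ C_{i−1}), with C_{0} = IV.
C1: P1 ⊕ 0b0010 = 0b0000; E(K, 0b0000) = 0b1101.
C2: P2 ⊕ 0b1101 = 0b1101; E(K, 0b1101) = 0b1010.
C3: P3 ⊕ 0b1010 = 0b1101; E(K, 0b1101) = 0b1010.
C4: P4 ⊕ 0b1010 = 0b0000; E(K, 0b0000) = 0b1101.

C1 = 0b1101, C2 = 0b1010, C3 = 0b1010, C4 = 0b1101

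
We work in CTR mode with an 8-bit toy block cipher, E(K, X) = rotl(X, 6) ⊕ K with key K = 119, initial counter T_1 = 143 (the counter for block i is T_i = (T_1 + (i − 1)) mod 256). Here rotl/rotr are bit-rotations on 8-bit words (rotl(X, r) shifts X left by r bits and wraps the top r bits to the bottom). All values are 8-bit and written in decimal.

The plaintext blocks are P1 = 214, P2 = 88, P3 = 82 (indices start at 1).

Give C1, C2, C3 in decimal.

CTR encryption: S_i = E(K, T_i) where T_i is the counter for block i; C_i = P_i ⊕ S_i.
C1: T = 143, S = E(K, T) = 148; 214 ⊕ 148 = 66.
C2: T = 144, S = E(K, T) = 83; 88 ⊕ 83 = 11.
C3: T = 145, S = E(K, T) = 19; 82 ⊕ 19 = 65.

C1 = 66, C2 = 11, C3 = 65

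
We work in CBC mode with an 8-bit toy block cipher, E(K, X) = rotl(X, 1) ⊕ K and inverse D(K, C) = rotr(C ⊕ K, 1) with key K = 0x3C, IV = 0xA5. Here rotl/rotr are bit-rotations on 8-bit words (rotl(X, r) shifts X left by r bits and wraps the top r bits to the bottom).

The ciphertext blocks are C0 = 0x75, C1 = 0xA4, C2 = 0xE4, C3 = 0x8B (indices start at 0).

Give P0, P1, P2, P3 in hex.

CBC decryption: P_i = D(K, C_i) ⊕ C_{i−1}, with C_{−1} = IV.
P0: D(K, 0x75) = 0xA4; 0xA4 ⊕ 0xA5 = 0x01.
P1: D(K, 0xA4) = 0x4C; 0x4C ⊕ 0x75 = 0x39.
P2: D(K, 0xE4) = 0x6C; 0x6C ⊕ 0xA4 = 0xC8.
P3: D(K, 0x8B) = 0xDB; 0xDB ⊕ 0xE4 = 0x3F.

P0 = 0x01, P1 = 0x39, P2 = 0xC8, P3 = 0x3F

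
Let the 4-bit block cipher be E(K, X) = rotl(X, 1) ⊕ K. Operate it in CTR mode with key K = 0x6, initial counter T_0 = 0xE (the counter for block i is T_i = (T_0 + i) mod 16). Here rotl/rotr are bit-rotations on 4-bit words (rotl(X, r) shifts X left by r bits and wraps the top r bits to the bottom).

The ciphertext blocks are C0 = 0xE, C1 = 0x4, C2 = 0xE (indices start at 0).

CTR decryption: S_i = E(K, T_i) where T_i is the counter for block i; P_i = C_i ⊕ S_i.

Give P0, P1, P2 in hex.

P0 = 0x5, P1 = 0xD, P2 = 0x8

P0: T = 0xE, S = E(K, T) = 0xB; 0xE ⊕ 0xB = 0x5.
P1: T = 0xF, S = E(K, T) = 0x9; 0x4 ⊕ 0x9 = 0xD.
P2: T = 0x0, S = E(K, T) = 0x6; 0xE ⊕ 0x6 = 0x8.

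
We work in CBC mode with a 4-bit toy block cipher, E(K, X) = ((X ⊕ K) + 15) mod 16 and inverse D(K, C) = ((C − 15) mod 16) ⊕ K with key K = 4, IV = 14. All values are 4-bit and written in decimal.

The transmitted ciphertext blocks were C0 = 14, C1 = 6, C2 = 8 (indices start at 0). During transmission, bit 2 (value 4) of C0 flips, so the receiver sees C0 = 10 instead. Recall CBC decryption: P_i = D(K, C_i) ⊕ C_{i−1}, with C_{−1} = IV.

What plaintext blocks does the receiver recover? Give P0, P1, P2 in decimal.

Only C0 changed, to 10. In CBC, a change in C_i garbles P_i and flips the same bit in P_{i+1}. Decrypting the received ciphertext:
P0: D(K, 10) = 15; 15 ⊕ 14 = 1.
P1: D(K, 6) = 3; 3 ⊕ 10 = 9.
P2: D(K, 8) = 13; 13 ⊕ 6 = 11.
Blocks that differ from the original plaintext: P0, P1.

P0 = 1, P1 = 9, P2 = 11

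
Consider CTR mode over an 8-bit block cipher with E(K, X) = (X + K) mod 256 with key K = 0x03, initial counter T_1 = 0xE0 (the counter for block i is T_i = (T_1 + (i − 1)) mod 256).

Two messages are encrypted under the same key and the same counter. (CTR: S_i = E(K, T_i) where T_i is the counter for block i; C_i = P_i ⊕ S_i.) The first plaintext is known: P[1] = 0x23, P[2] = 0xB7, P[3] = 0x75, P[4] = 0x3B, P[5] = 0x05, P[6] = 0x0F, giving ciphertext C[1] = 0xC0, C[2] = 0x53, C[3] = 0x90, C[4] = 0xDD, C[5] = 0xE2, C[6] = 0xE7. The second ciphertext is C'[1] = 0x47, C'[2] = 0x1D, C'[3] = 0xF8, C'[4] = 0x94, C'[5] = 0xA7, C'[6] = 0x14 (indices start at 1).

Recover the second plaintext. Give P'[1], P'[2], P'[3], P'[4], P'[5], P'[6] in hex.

P'[1] = 0xA4, P'[2] = 0xF9, P'[3] = 0x1D, P'[4] = 0x72, P'[5] = 0x40, P'[6] = 0xFC

In CTR with a reused counter, both messages share the same keystream S_i, so C_i ⊕ C'_i = P_i ⊕ P'_i and thus P'_i = P_i ⊕ C_i ⊕ C'_i.
P'[1]: 0x23 ⊕ 0xC0 ⊕ 0x47 = 0xA4.
P'[2]: 0xB7 ⊕ 0x53 ⊕ 0x1D = 0xF9.
P'[3]: 0x75 ⊕ 0x90 ⊕ 0xF8 = 0x1D.
P'[4]: 0x3B ⊕ 0xDD ⊕ 0x94 = 0x72.
P'[5]: 0x05 ⊕ 0xE2 ⊕ 0xA7 = 0x40.
P'[6]: 0x0F ⊕ 0xE7 ⊕ 0x14 = 0xFC.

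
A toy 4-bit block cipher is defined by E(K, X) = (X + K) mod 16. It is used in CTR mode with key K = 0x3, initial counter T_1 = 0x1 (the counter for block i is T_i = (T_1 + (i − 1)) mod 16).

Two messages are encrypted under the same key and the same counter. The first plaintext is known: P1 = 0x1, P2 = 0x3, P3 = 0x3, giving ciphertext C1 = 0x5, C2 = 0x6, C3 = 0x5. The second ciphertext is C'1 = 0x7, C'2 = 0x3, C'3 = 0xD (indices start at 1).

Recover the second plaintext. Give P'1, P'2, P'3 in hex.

P'1 = 0x3, P'2 = 0x6, P'3 = 0xB

In CTR with a reused counter, both messages share the same keystream S_i, so C_i ⊕ C'_i = P_i ⊕ P'_i and thus P'_i = P_i ⊕ C_i ⊕ C'_i.
P'1: 0x1 ⊕ 0x5 ⊕ 0x7 = 0x3.
P'2: 0x3 ⊕ 0x6 ⊕ 0x3 = 0x6.
P'3: 0x3 ⊕ 0x5 ⊕ 0xD = 0xB.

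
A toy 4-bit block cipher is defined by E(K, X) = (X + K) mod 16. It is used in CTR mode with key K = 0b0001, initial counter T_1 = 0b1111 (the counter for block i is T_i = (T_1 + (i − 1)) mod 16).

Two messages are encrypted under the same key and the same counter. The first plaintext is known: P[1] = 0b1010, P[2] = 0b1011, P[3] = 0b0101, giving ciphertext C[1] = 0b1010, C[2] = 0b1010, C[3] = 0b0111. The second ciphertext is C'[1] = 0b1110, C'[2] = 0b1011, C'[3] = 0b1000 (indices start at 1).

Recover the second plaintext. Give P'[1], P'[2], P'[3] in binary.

In CTR with a reused counter, both messages share the same keystream S_i, so C_i ⊕ C'_i = P_i ⊕ P'_i and thus P'_i = P_i ⊕ C_i ⊕ C'_i.
P'[1]: 0b1010 ⊕ 0b1010 ⊕ 0b1110 = 0b1110.
P'[2]: 0b1011 ⊕ 0b1010 ⊕ 0b1011 = 0b1010.
P'[3]: 0b0101 ⊕ 0b0111 ⊕ 0b1000 = 0b1010.

P'[1] = 0b1110, P'[2] = 0b1010, P'[3] = 0b1010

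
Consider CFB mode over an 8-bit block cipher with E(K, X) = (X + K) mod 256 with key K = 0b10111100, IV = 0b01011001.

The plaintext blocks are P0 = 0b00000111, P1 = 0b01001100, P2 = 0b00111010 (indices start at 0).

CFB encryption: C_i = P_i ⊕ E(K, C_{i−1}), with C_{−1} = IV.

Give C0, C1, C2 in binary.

C0 = 0b00010010, C1 = 0b10000010, C2 = 0b00000100

C0: E(K, 0b01011001) = 0b00010101; 0b00000111 ⊕ 0b00010101 = 0b00010010.
C1: E(K, 0b00010010) = 0b11001110; 0b01001100 ⊕ 0b11001110 = 0b10000010.
C2: E(K, 0b10000010) = 0b00111110; 0b00111010 ⊕ 0b00111110 = 0b00000100.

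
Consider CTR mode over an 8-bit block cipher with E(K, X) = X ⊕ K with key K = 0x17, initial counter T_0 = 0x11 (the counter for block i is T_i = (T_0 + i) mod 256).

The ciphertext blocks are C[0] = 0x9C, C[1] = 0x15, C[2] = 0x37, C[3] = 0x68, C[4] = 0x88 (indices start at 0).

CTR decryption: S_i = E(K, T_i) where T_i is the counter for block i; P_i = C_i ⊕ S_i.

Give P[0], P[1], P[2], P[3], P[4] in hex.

P[0] = 0x9A, P[1] = 0x10, P[2] = 0x33, P[3] = 0x6B, P[4] = 0x8A

P[0]: T = 0x11, S = E(K, T) = 0x06; 0x9C ⊕ 0x06 = 0x9A.
P[1]: T = 0x12, S = E(K, T) = 0x05; 0x15 ⊕ 0x05 = 0x10.
P[2]: T = 0x13, S = E(K, T) = 0x04; 0x37 ⊕ 0x04 = 0x33.
P[3]: T = 0x14, S = E(K, T) = 0x03; 0x68 ⊕ 0x03 = 0x6B.
P[4]: T = 0x15, S = E(K, T) = 0x02; 0x88 ⊕ 0x02 = 0x8A.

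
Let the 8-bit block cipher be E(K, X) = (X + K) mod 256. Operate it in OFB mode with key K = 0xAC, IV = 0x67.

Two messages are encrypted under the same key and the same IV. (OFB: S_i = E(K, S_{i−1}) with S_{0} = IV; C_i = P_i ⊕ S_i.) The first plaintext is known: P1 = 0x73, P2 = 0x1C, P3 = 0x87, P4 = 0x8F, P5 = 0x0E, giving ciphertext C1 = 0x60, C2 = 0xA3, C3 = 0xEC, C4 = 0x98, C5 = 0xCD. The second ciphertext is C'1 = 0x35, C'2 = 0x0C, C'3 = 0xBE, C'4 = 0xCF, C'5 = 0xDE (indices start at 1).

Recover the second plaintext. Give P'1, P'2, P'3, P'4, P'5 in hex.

In OFB with a reused IV, both messages share the same keystream S_i, so C_i ⊕ C'_i = P_i ⊕ P'_i and thus P'_i = P_i ⊕ C_i ⊕ C'_i.
P'1: 0x73 ⊕ 0x60 ⊕ 0x35 = 0x26.
P'2: 0x1C ⊕ 0xA3 ⊕ 0x0C = 0xB3.
P'3: 0x87 ⊕ 0xEC ⊕ 0xBE = 0xD5.
P'4: 0x8F ⊕ 0x98 ⊕ 0xCF = 0xD8.
P'5: 0x0E ⊕ 0xCD ⊕ 0xDE = 0x1D.

P'1 = 0x26, P'2 = 0xB3, P'3 = 0xD5, P'4 = 0xD8, P'5 = 0x1D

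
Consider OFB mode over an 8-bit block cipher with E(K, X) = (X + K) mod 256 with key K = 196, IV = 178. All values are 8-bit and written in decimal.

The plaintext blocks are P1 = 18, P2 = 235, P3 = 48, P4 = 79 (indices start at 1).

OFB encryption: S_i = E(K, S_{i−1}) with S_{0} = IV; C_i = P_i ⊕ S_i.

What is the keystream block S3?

254

C1: S = E(K, 178) = 118; 18 ⊕ 118 = 100.
C2: S = E(K, 118) = 58; 235 ⊕ 58 = 209.
C3: S = E(K, 58) = 254; 48 ⊕ 254 = 206.
So S3 = 254.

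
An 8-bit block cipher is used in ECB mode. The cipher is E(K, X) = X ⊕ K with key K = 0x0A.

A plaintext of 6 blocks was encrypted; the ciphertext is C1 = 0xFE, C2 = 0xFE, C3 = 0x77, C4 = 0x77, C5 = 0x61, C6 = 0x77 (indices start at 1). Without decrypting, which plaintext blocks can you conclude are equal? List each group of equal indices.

P1 = P2; P3 = P4 = P6

ECB encrypts each block independently with the same key, so equal ciphertext blocks imply equal plaintext blocks.
C1 = C2 = 0xFE, so P1 = P2.
C3 = C4 = C6 = 0x77, so P3 = P4 = P6.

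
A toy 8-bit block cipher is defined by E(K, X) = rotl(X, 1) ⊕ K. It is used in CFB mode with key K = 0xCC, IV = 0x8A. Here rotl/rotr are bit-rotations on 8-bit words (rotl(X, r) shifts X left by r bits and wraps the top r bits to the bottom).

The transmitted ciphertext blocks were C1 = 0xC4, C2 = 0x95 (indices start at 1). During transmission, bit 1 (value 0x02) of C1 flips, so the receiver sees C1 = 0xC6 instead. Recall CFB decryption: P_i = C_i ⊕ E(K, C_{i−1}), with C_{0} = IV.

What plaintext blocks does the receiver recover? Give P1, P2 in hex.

Only C1 changed, to 0xC6. In CFB, a change in C_i flips the same bit in P_i and garbles P_{i+1}. Decrypting the received ciphertext:
P1: E(K, 0x8A) = 0xD9; 0xC6 ⊕ 0xD9 = 0x1F.
P2: E(K, 0xC6) = 0x41; 0x95 ⊕ 0x41 = 0xD4.
Blocks that differ from the original plaintext: P1, P2.

P1 = 0x1F, P2 = 0xD4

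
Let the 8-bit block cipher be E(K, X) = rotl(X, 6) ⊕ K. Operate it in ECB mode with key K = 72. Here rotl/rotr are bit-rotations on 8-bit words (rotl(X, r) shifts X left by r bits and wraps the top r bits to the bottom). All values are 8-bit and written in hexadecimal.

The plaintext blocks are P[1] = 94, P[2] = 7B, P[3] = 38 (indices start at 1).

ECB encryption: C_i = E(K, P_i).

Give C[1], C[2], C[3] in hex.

C[1] = 57, C[2] = AC, C[3] = 7C

C[1]: E(K, 94) = 57.
C[2]: E(K, 7B) = AC.
C[3]: E(K, 38) = 7C.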